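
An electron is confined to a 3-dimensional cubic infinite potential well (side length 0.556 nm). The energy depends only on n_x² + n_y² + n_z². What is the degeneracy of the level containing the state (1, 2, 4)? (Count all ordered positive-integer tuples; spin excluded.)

The level has n_x² + n_y² + n_z² = 21. The ordered positive-integer solutions are (1, 2, 4), (1, 4, 2), (2, 1, 4), (2, 4, 1), (4, 1, 2), (4, 2, 1).
That gives 6 states.

degeneracy = 6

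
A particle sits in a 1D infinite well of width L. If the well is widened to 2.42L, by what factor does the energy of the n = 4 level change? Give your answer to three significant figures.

E_n ∝ 1/L², so the energy scales by 1/2.42² = 0.171.

0.171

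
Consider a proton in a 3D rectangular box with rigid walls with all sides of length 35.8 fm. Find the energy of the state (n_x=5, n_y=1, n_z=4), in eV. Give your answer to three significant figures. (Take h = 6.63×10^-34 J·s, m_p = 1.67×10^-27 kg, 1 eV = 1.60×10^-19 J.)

For a 3D rectangular well E = (h²/8m_p)·Σ n_i²/L_i² = (6.63×10^-34)²/(8·1.67×10^-27) · [5²/(35.8 fm)² + 1²/(35.8 fm)² + 4²/(35.8 fm)²].
Evaluating gives E = 1.078×10^-12 J = 6.74×10^6 eV.

E = 6.74×10^6 eV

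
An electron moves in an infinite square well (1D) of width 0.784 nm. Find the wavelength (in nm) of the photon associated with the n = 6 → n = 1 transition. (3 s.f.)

E_1 = h²/(8m_eL²) = 9.802×10^-20 J, so ΔE = (6² − 1²)E_1 = 3.431×10^-18 J.
λ = hc/ΔE = (6.626×10^-34·2.998×10^8)/3.431×10^-18 = 5.79×10^-8 m = 57.9 nm.

λ = 57.9 nm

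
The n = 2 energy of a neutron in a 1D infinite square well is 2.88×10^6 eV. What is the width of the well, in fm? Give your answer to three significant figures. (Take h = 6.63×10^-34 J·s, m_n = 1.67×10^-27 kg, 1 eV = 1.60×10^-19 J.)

From E_n = n²h²/(8m_nL²), L = n·h/√(8m_nE_n).
E_2 = 2.88×10^6 eV = 4.608×10^-13 J, so L = 2·6.63×10^-34/√(8·1.67×10^-27·4.608×10^-13) = 1.69×10^-14 m = 16.9 fm.

L = 16.9 fm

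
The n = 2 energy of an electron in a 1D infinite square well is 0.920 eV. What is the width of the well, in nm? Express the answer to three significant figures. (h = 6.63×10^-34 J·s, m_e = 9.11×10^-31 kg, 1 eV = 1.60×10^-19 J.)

L = 1.28 nm

From E_n = n²h²/(8m_eL²), L = n·h/√(8m_eE_n).
E_2 = 0.920 eV = 1.472×10^-19 J, so L = 2·6.63×10^-34/√(8·9.11×10^-31·1.472×10^-19) = 1.28×10^-9 m = 1.28 nm.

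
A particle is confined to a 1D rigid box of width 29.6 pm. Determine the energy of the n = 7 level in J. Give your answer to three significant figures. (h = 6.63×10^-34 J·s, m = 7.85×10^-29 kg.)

For an infinite well E_n = n²h²/(8mL²), so E_1 = h²/(8mL²) = (6.63×10^-34)²/(8·7.85×10^-29·(2.96×10^-11 m)²) = 7.989×10^-19 J.
Then E_7 = 7²·E_1 = 49·7.989×10^-19 J = 3.91×10^-17 J.

E_7 = 3.91×10^-17 J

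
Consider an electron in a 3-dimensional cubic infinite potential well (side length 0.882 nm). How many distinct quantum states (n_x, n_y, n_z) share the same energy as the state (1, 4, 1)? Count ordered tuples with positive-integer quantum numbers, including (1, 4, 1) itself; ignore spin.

The level has n_x² + n_y² + n_z² = 18. The ordered positive-integer solutions are (1, 1, 4), (1, 4, 1), (4, 1, 1).
That gives 3 states.

degeneracy = 3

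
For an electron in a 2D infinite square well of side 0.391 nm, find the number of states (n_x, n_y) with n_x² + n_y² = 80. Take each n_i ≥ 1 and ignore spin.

degeneracy = 2

The level has n_x² + n_y² = 80. The ordered positive-integer solutions are (4, 8), (8, 4).
That gives 2 states.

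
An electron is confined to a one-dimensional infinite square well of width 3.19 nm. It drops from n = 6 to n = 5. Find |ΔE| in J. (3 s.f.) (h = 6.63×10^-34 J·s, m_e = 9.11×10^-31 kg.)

E_1 = h²/(8m_eL²) = 5.927×10^-21 J.
|ΔE| = |6² − 5²|·E_1 = 11·5.927×10^-21 J = 6.52×10^-20 J.

|ΔE| = 6.52×10^-20 J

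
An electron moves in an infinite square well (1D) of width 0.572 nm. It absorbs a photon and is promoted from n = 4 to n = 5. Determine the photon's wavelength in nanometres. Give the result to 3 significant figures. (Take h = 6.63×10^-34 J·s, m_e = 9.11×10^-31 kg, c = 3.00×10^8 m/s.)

λ = 120 nm

E_1 = h²/(8m_eL²) = 1.843×10^-19 J, so ΔE = (5² − 4²)E_1 = 1.659×10^-18 J.
λ = hc/ΔE = (6.63×10^-34·3.00×10^8)/1.659×10^-18 = 1.20×10^-7 m = 120 nm.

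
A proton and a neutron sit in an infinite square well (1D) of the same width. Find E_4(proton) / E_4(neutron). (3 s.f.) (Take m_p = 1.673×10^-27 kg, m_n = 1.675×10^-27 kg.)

1.00

E_n ∝ 1/m at fixed n and L, so the ratio is m_n/m_p = 1.675×10^-27/1.673×10^-27 = 1.00.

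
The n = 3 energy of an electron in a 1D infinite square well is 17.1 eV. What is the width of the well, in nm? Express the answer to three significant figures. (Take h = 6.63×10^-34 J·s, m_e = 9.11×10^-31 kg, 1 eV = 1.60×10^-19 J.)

L = 0.445 nm

From E_n = n²h²/(8m_eL²), L = n·h/√(8m_eE_n).
E_3 = 17.1 eV = 2.736×10^-18 J, so L = 3·6.63×10^-34/√(8·9.11×10^-31·2.736×10^-18) = 4.45×10^-10 m = 0.445 nm.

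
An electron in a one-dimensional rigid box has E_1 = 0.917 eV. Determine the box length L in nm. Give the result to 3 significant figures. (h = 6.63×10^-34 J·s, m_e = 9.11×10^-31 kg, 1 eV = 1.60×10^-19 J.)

L = 0.641 nm

From E_n = n²h²/(8m_eL²), L = n·h/√(8m_eE_n).
E_1 = 0.917 eV = 1.467×10^-19 J, so L = 1·6.63×10^-34/√(8·9.11×10^-31·1.467×10^-19) = 6.41×10^-10 m = 0.641 nm.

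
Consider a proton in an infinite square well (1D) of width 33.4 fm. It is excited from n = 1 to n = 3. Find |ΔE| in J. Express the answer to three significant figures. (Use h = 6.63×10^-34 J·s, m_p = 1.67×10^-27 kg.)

E_1 = h²/(8m_pL²) = 2.949×10^-14 J.
|ΔE| = |1² − 3²|·E_1 = 8·2.949×10^-14 J = 2.36×10^-13 J.

|ΔE| = 2.36×10^-13 J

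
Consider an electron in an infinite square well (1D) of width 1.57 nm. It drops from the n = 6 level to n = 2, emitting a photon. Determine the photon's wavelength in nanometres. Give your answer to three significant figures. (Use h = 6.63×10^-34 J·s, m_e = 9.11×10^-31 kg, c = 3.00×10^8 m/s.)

λ = 254 nm

E_1 = h²/(8m_eL²) = 2.447×10^-20 J, so ΔE = (6² − 2²)E_1 = 7.830×10^-19 J.
λ = hc/ΔE = (6.63×10^-34·3.00×10^8)/7.830×10^-19 = 2.54×10^-7 m = 254 nm.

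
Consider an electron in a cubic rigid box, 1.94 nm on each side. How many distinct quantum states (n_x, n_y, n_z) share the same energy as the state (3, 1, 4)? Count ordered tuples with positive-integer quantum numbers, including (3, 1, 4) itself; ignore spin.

degeneracy = 6

The level has n_x² + n_y² + n_z² = 26. The ordered positive-integer solutions are (1, 3, 4), (1, 4, 3), (3, 1, 4), (3, 4, 1), (4, 1, 3), (4, 3, 1).
That gives 6 states.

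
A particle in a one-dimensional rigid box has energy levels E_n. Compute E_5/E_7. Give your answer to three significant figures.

E_n ∝ n², so E_5/E_7 = 5²/7² = 25/49 = 0.510.

0.510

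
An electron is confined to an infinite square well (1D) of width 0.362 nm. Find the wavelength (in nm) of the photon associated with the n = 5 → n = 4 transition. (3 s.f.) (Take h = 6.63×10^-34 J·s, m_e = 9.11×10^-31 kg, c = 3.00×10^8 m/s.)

E_1 = h²/(8m_eL²) = 4.603×10^-19 J, so ΔE = (5² − 4²)E_1 = 4.143×10^-18 J.
λ = hc/ΔE = (6.63×10^-34·3.00×10^8)/4.143×10^-18 = 4.80×10^-8 m = 48.0 nm.

λ = 48.0 nm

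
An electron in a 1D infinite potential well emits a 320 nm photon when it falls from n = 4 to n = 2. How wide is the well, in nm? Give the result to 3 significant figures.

The photon carries ΔE = hc/λ = 6.626×10^-34·2.998×10^8/3.20×10^-7 m = 6.208×10^-19 J.
Since ΔE = (4² − 2²)E_1, E_1 = 5.173×10^-20 J, and L = h/√(8m_eE_1) = 1.08×10^-9 m = 1.08 nm.

L = 1.08 nm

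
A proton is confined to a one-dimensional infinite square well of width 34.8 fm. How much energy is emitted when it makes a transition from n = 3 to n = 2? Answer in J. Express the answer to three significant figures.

|ΔE| = 1.35×10^-13 J

E_1 = h²/(8m_pL²) = 2.709×10^-14 J.
|ΔE| = |3² − 2²|·E_1 = 5·2.709×10^-14 J = 1.35×10^-13 J.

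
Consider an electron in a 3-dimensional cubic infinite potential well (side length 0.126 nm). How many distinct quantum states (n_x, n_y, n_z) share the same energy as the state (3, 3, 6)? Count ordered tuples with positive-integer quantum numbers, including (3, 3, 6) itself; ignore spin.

The level has n_x² + n_y² + n_z² = 54. The ordered positive-integer solutions are (1, 2, 7), (1, 7, 2), (2, 1, 7), (2, 5, 5), (2, 7, 1), (3, 3, 6), (3, 6, 3), (5, 2, 5), (5, 5, 2), (6, 3, 3), (7, 1, 2), (7, 2, 1).
That gives 12 states.

degeneracy = 12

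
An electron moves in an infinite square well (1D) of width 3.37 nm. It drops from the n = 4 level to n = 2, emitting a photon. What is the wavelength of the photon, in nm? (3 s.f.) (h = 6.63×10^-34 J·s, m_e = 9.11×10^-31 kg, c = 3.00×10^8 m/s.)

E_1 = h²/(8m_eL²) = 5.311×10^-21 J, so ΔE = (4² − 2²)E_1 = 6.373×10^-20 J.
λ = hc/ΔE = (6.63×10^-34·3.00×10^8)/6.373×10^-20 = 3.12×10^-6 m = 3.12×10^3 nm.

λ = 3.12×10^3 nm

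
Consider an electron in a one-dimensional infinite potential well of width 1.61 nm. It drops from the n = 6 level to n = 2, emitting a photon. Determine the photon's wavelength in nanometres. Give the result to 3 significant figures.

λ = 267 nm

E_1 = h²/(8m_eL²) = 2.324×10^-20 J, so ΔE = (6² − 2²)E_1 = 7.437×10^-19 J.
λ = hc/ΔE = (6.626×10^-34·2.998×10^8)/7.437×10^-19 = 2.67×10^-7 m = 267 nm.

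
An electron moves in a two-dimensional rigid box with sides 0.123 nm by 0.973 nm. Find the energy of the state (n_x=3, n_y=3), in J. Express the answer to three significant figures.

E = 3.64×10^-17 J

For a 2D rectangular well E = (h²/8m_e)·Σ n_i²/L_i² = (6.626×10^-34)²/(8·9.109×10^-31) · [3²/(0.123 nm)² + 3²/(0.973 nm)²].
Evaluating gives E = 3.64×10^-17 J.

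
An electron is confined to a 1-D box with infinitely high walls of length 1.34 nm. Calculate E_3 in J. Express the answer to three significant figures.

E_3 = 3.02×10^-19 J

For an infinite well E_n = n²h²/(8m_eL²), so E_1 = h²/(8m_eL²) = (6.626×10^-34)²/(8·9.109×10^-31·(1.34×10^-9 m)²) = 3.355×10^-20 J.
Then E_3 = 3²·E_1 = 9·3.355×10^-20 J = 3.02×10^-19 J.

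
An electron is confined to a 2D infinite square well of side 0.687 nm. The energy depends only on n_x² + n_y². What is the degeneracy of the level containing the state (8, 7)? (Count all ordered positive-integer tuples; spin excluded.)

degeneracy = 2

The level has n_x² + n_y² = 113. The ordered positive-integer solutions are (7, 8), (8, 7).
That gives 2 states.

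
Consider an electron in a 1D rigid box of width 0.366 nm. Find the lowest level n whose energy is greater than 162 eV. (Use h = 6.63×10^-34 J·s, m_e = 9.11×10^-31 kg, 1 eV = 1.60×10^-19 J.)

n = 8

E_1 = h²/(8m_eL²) = 4.503×10^-19 J = 2.814 eV.
Need n² > 162/2.814 = 57.57, i.e. n > 7.587.
The smallest integer satisfying this is n = 8.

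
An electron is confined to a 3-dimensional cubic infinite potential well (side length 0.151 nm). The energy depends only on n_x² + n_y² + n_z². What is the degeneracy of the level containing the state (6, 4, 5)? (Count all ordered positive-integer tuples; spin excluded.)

The level has n_x² + n_y² + n_z² = 77. The ordered positive-integer solutions are (2, 3, 8), (2, 8, 3), (3, 2, 8), (3, 8, 2), (4, 5, 6), (4, 6, 5), (5, 4, 6), (5, 6, 4), (6, 4, 5), (6, 5, 4), (8, 2, 3), (8, 3, 2).
That gives 12 states.

degeneracy = 12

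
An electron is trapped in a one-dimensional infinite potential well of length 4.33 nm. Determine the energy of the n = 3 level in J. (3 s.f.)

For an infinite well E_n = n²h²/(8m_eL²), so E_1 = h²/(8m_eL²) = (6.626×10^-34)²/(8·9.109×10^-31·(4.33×10^-9 m)²) = 3.213×10^-21 J.
Then E_3 = 3²·E_1 = 9·3.213×10^-21 J = 2.89×10^-20 J.

E_3 = 2.89×10^-20 J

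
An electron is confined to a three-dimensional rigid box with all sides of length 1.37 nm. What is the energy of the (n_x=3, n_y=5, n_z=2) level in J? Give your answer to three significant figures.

E = 1.22×10^-18 J

For a 3D rectangular well E = (h²/8m_e)·Σ n_i²/L_i² = (6.626×10^-34)²/(8·9.109×10^-31) · [3²/(1.37 nm)² + 5²/(1.37 nm)² + 2²/(1.37 nm)²].
Evaluating gives E = 1.22×10^-18 J.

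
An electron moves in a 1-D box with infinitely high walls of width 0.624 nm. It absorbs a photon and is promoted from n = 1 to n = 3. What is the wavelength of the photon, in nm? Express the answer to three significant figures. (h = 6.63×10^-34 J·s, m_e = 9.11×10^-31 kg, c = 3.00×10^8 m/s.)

λ = 161 nm

E_1 = h²/(8m_eL²) = 1.549×10^-19 J, so ΔE = (3² − 1²)E_1 = 1.239×10^-18 J.
λ = hc/ΔE = (6.63×10^-34·3.00×10^8)/1.239×10^-18 = 1.61×10^-7 m = 161 nm.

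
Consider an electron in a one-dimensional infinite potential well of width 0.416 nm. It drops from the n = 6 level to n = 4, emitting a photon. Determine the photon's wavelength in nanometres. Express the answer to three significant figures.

λ = 28.5 nm

E_1 = h²/(8m_eL²) = 3.481×10^-19 J, so ΔE = (6² − 4²)E_1 = 6.962×10^-18 J.
λ = hc/ΔE = (6.626×10^-34·2.998×10^8)/6.962×10^-18 = 2.85×10^-8 m = 28.5 nm.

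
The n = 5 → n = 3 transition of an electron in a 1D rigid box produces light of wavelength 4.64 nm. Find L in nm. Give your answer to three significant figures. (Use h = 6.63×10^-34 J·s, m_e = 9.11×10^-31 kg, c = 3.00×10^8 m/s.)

L = 0.150 nm

The photon carries ΔE = hc/λ = 6.63×10^-34·3.00×10^8/4.64×10^-9 m = 4.287×10^-17 J.
Since ΔE = (5² − 3²)E_1, E_1 = 2.679×10^-18 J, and L = h/√(8m_eE_1) = 1.50×10^-10 m = 0.150 nm.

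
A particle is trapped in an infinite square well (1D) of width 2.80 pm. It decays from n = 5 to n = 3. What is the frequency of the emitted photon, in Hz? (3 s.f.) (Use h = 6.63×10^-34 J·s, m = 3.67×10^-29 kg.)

f = 4.61×10^18 Hz

E_1 = h²/(8mL²) = 1.910×10^-16 J and ΔE = (5² − 3²)E_1 = 3.056×10^-15 J.
f = ΔE/h = 3.056×10^-15/6.63×10^-34 = 4.61×10^18 Hz.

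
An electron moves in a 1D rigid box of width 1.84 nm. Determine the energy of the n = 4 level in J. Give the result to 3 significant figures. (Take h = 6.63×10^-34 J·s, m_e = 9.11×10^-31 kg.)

For an infinite well E_n = n²h²/(8m_eL²), so E_1 = h²/(8m_eL²) = (6.63×10^-34)²/(8·9.11×10^-31·(1.84×10^-9 m)²) = 1.781×10^-20 J.
Then E_4 = 4²·E_1 = 16·1.781×10^-20 J = 2.85×10^-19 J.

E_4 = 2.85×10^-19 J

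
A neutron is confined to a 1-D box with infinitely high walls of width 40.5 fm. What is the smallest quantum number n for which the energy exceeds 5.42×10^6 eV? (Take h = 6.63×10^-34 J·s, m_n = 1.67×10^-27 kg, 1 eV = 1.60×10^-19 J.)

E_1 = h²/(8m_nL²) = 2.006×10^-14 J = 1.254×10^5 eV.
Need n² > 5.42×10^6/1.254×10^5 = 43.22, i.e. n > 6.574.
The smallest integer satisfying this is n = 7.

n = 7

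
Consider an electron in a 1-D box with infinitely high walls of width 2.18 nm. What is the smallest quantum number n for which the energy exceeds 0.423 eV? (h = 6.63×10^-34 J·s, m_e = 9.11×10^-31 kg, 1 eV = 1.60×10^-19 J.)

E_1 = h²/(8m_eL²) = 1.269×10^-20 J = 0.07931 eV.
Need n² > 0.423/0.07931 = 5.334, i.e. n > 2.310.
The smallest integer satisfying this is n = 3.

n = 3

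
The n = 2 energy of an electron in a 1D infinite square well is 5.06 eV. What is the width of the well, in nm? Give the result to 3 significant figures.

L = 0.545 nm

From E_n = n²h²/(8m_eL²), L = n·h/√(8m_eE_n).
E_2 = 5.06 eV = 8.106×10^-19 J, so L = 2·6.626×10^-34/√(8·9.109×10^-31·8.106×10^-19) = 5.45×10^-10 m = 0.545 nm.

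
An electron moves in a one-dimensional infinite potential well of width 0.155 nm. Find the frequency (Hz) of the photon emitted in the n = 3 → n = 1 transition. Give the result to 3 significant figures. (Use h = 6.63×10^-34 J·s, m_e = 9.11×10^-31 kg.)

f = 3.03×10^16 Hz

E_1 = h²/(8m_eL²) = 2.510×10^-18 J and ΔE = (3² − 1²)E_1 = 2.008×10^-17 J.
f = ΔE/h = 2.008×10^-17/6.63×10^-34 = 3.03×10^16 Hz.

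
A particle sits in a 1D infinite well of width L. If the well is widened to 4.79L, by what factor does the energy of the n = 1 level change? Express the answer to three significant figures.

0.0436

E_n ∝ 1/L², so the energy scales by 1/4.79² = 0.0436.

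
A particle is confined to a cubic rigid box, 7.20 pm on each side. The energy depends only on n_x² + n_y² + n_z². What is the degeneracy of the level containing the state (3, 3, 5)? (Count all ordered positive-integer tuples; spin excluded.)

degeneracy = 3

The level has n_x² + n_y² + n_z² = 43. The ordered positive-integer solutions are (3, 3, 5), (3, 5, 3), (5, 3, 3).
That gives 3 states.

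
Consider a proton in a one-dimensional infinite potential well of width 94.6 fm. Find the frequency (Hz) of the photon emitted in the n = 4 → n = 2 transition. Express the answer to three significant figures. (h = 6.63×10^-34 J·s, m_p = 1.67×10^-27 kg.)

f = 6.65×10^19 Hz

E_1 = h²/(8m_pL²) = 3.677×10^-15 J and ΔE = (4² − 2²)E_1 = 4.412×10^-14 J.
f = ΔE/h = 4.412×10^-14/6.63×10^-34 = 6.65×10^19 Hz.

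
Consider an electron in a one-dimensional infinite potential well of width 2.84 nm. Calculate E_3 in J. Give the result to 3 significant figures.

For an infinite well E_n = n²h²/(8m_eL²), so E_1 = h²/(8m_eL²) = (6.626×10^-34)²/(8·9.109×10^-31·(2.84×10^-9 m)²) = 7.470×10^-21 J.
Then E_3 = 3²·E_1 = 9·7.470×10^-21 J = 6.72×10^-20 J.

E_3 = 6.72×10^-20 J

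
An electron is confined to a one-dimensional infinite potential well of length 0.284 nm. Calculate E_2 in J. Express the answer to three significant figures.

For an infinite well E_n = n²h²/(8m_eL²), so E_1 = h²/(8m_eL²) = (6.626×10^-34)²/(8·9.109×10^-31·(2.84×10^-10 m)²) = 7.470×10^-19 J.
Then E_2 = 2²·E_1 = 4·7.470×10^-19 J = 2.99×10^-18 J.

E_2 = 2.99×10^-18 J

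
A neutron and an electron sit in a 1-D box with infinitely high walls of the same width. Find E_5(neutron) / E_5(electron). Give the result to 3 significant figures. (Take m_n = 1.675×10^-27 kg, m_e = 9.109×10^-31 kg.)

E_n ∝ 1/m at fixed n and L, so the ratio is m_e/m_n = 9.109×10^-31/1.675×10^-27 = 5.44×10^-4.

5.44×10^-4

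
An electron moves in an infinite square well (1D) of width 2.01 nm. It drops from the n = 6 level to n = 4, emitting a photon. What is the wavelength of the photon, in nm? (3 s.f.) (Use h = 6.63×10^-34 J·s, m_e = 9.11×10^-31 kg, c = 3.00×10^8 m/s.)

E_1 = h²/(8m_eL²) = 1.493×10^-20 J, so ΔE = (6² − 4²)E_1 = 2.986×10^-19 J.
λ = hc/ΔE = (6.63×10^-34·3.00×10^8)/2.986×10^-19 = 6.66×10^-7 m = 666 nm.

λ = 666 nm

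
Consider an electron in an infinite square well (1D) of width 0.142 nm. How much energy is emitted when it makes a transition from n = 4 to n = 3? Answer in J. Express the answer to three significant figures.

|ΔE| = 2.09×10^-17 J

E_1 = h²/(8m_eL²) = 2.988×10^-18 J.
|ΔE| = |4² − 3²|·E_1 = 7·2.988×10^-18 J = 2.09×10^-17 J.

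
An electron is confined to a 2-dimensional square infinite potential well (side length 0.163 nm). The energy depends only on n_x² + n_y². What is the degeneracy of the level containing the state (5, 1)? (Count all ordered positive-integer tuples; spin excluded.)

The level has n_x² + n_y² = 26. The ordered positive-integer solutions are (1, 5), (5, 1).
That gives 2 states.

degeneracy = 2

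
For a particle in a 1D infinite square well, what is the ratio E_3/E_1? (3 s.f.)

E_n ∝ n², so E_3/E_1 = 3²/1² = 9/1 = 9.00.

9.00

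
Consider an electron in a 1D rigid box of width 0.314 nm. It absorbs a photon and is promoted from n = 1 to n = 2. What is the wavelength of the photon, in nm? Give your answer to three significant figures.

E_1 = h²/(8m_eL²) = 6.111×10^-19 J, so ΔE = (2² − 1²)E_1 = 1.833×10^-18 J.
λ = hc/ΔE = (6.626×10^-34·2.998×10^8)/1.833×10^-18 = 1.08×10^-7 m = 108 nm.

λ = 108 nm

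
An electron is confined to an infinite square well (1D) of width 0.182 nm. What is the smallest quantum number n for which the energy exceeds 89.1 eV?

E_1 = h²/(8m_eL²) = 1.819×10^-18 J = 11.35 eV.
Need n² > 89.1/11.35 = 7.850, i.e. n > 2.802.
The smallest integer satisfying this is n = 3.

n = 3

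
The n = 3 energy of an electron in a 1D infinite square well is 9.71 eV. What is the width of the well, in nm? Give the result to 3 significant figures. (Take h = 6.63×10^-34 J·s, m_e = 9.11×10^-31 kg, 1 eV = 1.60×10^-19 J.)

From E_n = n²h²/(8m_eL²), L = n·h/√(8m_eE_n).
E_3 = 9.71 eV = 1.554×10^-18 J, so L = 3·6.63×10^-34/√(8·9.11×10^-31·1.554×10^-18) = 5.91×10^-10 m = 0.591 nm.

L = 0.591 nm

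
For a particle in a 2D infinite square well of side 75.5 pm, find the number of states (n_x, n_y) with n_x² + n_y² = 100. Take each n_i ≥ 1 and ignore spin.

The level has n_x² + n_y² = 100. The ordered positive-integer solutions are (6, 8), (8, 6).
That gives 2 states.

degeneracy = 2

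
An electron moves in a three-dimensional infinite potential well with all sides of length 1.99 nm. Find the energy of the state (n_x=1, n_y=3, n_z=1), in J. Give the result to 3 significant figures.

E = 1.67×10^-19 J

For a 3D rectangular well E = (h²/8m_e)·Σ n_i²/L_i² = (6.626×10^-34)²/(8·9.109×10^-31) · [1²/(1.99 nm)² + 3²/(1.99 nm)² + 1²/(1.99 nm)²].
Evaluating gives E = 1.67×10^-19 J.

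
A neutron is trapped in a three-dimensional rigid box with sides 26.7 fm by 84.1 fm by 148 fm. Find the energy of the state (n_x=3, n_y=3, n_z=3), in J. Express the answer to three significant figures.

For a 3D rectangular well E = (h²/8m_n)·Σ n_i²/L_i² = (6.626×10^-34)²/(8·1.675×10^-27) · [3²/(26.7 fm)² + 3²/(84.1 fm)² + 3²/(148 fm)²].
Evaluating gives E = 4.69×10^-13 J.

E = 4.69×10^-13 J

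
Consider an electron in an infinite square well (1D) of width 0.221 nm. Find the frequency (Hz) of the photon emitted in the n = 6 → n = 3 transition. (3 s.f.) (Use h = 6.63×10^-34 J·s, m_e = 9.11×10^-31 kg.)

E_1 = h²/(8m_eL²) = 1.235×10^-18 J and ΔE = (6² − 3²)E_1 = 3.335×10^-17 J.
f = ΔE/h = 3.335×10^-17/6.63×10^-34 = 5.03×10^16 Hz.

f = 5.03×10^16 Hz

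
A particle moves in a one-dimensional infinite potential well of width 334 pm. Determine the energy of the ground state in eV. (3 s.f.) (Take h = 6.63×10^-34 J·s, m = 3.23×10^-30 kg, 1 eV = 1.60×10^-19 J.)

For an infinite well E_n = n²h²/(8mL²), so E_1 = h²/(8mL²) = (6.63×10^-34)²/(8·3.23×10^-30·(3.34×10^-10 m)²) = 1.525×10^-19 J.
Converting, E_1 = 1.525×10^-19 J / (1.60×10^-19 J/eV) = 0.953 eV.

E_1 = 0.953 eV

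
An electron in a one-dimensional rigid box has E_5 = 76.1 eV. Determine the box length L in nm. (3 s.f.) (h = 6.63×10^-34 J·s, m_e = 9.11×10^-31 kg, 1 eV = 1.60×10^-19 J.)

From E_n = n²h²/(8m_eL²), L = n·h/√(8m_eE_n).
E_5 = 76.1 eV = 1.218×10^-17 J, so L = 5·6.63×10^-34/√(8·9.11×10^-31·1.218×10^-17) = 3.52×10^-10 m = 0.352 nm.

L = 0.352 nm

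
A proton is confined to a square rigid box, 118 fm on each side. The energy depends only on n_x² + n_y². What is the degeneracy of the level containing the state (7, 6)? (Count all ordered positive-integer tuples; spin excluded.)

degeneracy = 4

The level has n_x² + n_y² = 85. The ordered positive-integer solutions are (2, 9), (6, 7), (7, 6), (9, 2).
That gives 4 states.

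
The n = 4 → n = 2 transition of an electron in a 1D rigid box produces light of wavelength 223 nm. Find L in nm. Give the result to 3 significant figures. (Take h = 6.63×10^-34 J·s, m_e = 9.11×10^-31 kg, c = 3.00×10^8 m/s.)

The photon carries ΔE = hc/λ = 6.63×10^-34·3.00×10^8/2.23×10^-7 m = 8.919×10^-19 J.
Since ΔE = (4² − 2²)E_1, E_1 = 7.432×10^-20 J, and L = h/√(8m_eE_1) = 9.01×10^-10 m = 0.901 nm.

L = 0.901 nm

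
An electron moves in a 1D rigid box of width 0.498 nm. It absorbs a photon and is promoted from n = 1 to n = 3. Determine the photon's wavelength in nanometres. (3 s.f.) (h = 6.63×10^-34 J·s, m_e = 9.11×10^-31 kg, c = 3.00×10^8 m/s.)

λ = 102 nm

E_1 = h²/(8m_eL²) = 2.432×10^-19 J, so ΔE = (3² − 1²)E_1 = 1.946×10^-18 J.
λ = hc/ΔE = (6.63×10^-34·3.00×10^8)/1.946×10^-18 = 1.02×10^-7 m = 102 nm.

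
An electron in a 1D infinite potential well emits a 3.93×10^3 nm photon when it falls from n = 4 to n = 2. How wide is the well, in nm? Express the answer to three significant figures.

L = 3.78 nm

The photon carries ΔE = hc/λ = 6.626×10^-34·2.998×10^8/3.93×10^-6 m = 5.055×10^-20 J.
Since ΔE = (4² − 2²)E_1, E_1 = 4.212×10^-21 J, and L = h/√(8m_eE_1) = 3.78×10^-9 m = 3.78 nm.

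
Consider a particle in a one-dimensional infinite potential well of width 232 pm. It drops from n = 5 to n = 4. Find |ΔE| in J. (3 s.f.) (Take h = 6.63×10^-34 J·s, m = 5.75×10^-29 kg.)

|ΔE| = 1.60×10^-19 J

E_1 = h²/(8mL²) = 1.775×10^-20 J.
|ΔE| = |5² − 4²|·E_1 = 9·1.775×10^-20 J = 1.60×10^-19 J.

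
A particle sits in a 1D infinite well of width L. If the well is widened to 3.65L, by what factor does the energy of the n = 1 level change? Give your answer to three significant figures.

E_n ∝ 1/L², so the energy scales by 1/3.65² = 0.0751.

0.0751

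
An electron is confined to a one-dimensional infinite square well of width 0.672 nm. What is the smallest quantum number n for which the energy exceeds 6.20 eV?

E_1 = h²/(8m_eL²) = 1.334×10^-19 J = 0.8327 eV.
Need n² > 6.20/0.8327 = 7.446, i.e. n > 2.729.
The smallest integer satisfying this is n = 3.

n = 3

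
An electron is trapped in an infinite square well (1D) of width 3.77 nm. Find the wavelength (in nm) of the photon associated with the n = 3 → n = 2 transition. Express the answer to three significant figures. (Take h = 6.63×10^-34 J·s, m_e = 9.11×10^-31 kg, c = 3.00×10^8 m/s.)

E_1 = h²/(8m_eL²) = 4.244×10^-21 J, so ΔE = (3² − 2²)E_1 = 2.122×10^-20 J.
λ = hc/ΔE = (6.63×10^-34·3.00×10^8)/2.122×10^-20 = 9.37×10^-6 m = 9.37×10^3 nm.

λ = 9.37×10^3 nm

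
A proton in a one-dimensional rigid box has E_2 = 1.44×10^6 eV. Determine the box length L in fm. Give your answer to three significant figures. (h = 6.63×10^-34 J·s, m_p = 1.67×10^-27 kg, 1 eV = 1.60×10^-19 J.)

L = 23.9 fm

From E_n = n²h²/(8m_pL²), L = n·h/√(8m_pE_n).
E_2 = 1.44×10^6 eV = 2.304×10^-13 J, so L = 2·6.63×10^-34/√(8·1.67×10^-27·2.304×10^-13) = 2.39×10^-14 m = 23.9 fm.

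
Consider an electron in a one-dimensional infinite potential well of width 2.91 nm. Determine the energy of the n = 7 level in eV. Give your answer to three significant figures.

E_7 = 2.18 eV

For an infinite well E_n = n²h²/(8m_eL²), so E_1 = h²/(8m_eL²) = (6.626×10^-34)²/(8·9.109×10^-31·(2.91×10^-9 m)²) = 7.115×10^-21 J.
Then E_7 = 7²·E_1 = 49·7.115×10^-21 J = 3.486×10^-19 J.
Converting, E_7 = 3.486×10^-19 J / (1.602×10^-19 J/eV) = 2.18 eV.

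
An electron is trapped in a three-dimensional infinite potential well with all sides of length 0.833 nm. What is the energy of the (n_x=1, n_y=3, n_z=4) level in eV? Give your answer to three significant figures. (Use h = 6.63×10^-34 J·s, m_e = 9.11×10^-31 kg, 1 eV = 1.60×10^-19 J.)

E = 14.1 eV

For a 3D rectangular well E = (h²/8m_e)·Σ n_i²/L_i² = (6.63×10^-34)²/(8·9.11×10^-31) · [1²/(0.833 nm)² + 3²/(0.833 nm)² + 4²/(0.833 nm)²].
Evaluating gives E = 2.260×10^-18 J = 14.1 eV.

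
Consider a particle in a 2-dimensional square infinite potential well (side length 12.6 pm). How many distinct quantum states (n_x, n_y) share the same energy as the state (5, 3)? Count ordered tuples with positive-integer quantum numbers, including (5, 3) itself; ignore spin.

degeneracy = 2

The level has n_x² + n_y² = 34. The ordered positive-integer solutions are (3, 5), (5, 3).
That gives 2 states.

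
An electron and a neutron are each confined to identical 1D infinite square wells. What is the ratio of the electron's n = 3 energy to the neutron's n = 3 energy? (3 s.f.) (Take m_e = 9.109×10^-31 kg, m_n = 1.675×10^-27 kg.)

1.84×10^3

E_n ∝ 1/m at fixed n and L, so the ratio is m_n/m_e = 1.675×10^-27/9.109×10^-31 = 1.84×10^3.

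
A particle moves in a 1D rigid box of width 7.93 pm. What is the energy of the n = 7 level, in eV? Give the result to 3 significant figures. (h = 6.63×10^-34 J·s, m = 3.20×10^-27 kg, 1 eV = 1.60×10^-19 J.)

E_7 = 83.6 eV

For an infinite well E_n = n²h²/(8mL²), so E_1 = h²/(8mL²) = (6.63×10^-34)²/(8·3.20×10^-27·(7.93×10^-12 m)²) = 2.730×10^-19 J.
Then E_7 = 7²·E_1 = 49·2.730×10^-19 J = 1.338×10^-17 J.
Converting, E_7 = 1.338×10^-17 J / (1.60×10^-19 J/eV) = 83.6 eV.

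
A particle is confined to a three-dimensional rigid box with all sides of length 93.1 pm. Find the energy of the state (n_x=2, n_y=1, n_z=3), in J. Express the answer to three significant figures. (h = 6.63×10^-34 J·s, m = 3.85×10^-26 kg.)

For a 3D rectangular well E = (h²/8m)·Σ n_i²/L_i² = (6.63×10^-34)²/(8·3.85×10^-26) · [2²/(93.1 pm)² + 1²/(93.1 pm)² + 3²/(93.1 pm)²].
Evaluating gives E = 2.31×10^-21 J.

E = 2.31×10^-21 J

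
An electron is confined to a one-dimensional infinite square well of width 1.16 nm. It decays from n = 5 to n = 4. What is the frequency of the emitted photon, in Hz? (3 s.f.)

E_1 = h²/(8m_eL²) = 4.477×10^-20 J and ΔE = (5² − 4²)E_1 = 4.029×10^-19 J.
f = ΔE/h = 4.029×10^-19/6.626×10^-34 = 6.08×10^14 Hz.

f = 6.08×10^14 Hz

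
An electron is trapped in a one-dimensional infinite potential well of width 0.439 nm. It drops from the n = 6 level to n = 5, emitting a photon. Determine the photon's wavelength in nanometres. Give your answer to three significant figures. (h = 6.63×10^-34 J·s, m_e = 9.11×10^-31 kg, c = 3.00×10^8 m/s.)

λ = 57.8 nm

E_1 = h²/(8m_eL²) = 3.130×10^-19 J, so ΔE = (6² − 5²)E_1 = 3.443×10^-18 J.
λ = hc/ΔE = (6.63×10^-34·3.00×10^8)/3.443×10^-18 = 5.78×10^-8 m = 57.8 nm.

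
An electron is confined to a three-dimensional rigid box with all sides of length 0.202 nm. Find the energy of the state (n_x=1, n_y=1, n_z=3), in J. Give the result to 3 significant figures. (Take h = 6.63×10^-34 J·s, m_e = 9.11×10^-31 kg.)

For a 3D rectangular well E = (h²/8m_e)·Σ n_i²/L_i² = (6.63×10^-34)²/(8·9.11×10^-31) · [1²/(0.202 nm)² + 1²/(0.202 nm)² + 3²/(0.202 nm)²].
Evaluating gives E = 1.63×10^-17 J.

E = 1.63×10^-17 J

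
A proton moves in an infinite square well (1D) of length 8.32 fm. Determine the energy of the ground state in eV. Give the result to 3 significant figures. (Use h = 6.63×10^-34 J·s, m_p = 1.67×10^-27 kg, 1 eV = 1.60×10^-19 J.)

For an infinite well E_n = n²h²/(8m_pL²), so E_1 = h²/(8m_pL²) = (6.63×10^-34)²/(8·1.67×10^-27·(8.32×10^-15 m)²) = 4.753×10^-13 J.
Converting, E_1 = 4.753×10^-13 J / (1.60×10^-19 J/eV) = 2.97×10^6 eV.

E_1 = 2.97×10^6 eV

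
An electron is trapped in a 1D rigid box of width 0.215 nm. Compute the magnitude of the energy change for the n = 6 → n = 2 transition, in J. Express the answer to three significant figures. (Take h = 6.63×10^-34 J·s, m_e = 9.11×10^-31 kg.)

E_1 = h²/(8m_eL²) = 1.305×10^-18 J.
|ΔE| = |6² − 2²|·E_1 = 32·1.305×10^-18 J = 4.18×10^-17 J.

|ΔE| = 4.18×10^-17 J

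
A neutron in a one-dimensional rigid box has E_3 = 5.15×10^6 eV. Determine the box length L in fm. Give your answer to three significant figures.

L = 18.9 fm

From E_n = n²h²/(8m_nL²), L = n·h/√(8m_nE_n).
E_3 = 5.15×10^6 eV = 8.250×10^-13 J, so L = 3·6.626×10^-34/√(8·1.675×10^-27·8.250×10^-13) = 1.89×10^-14 m = 18.9 fm.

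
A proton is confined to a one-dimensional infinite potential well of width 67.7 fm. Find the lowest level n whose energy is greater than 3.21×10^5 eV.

E_1 = h²/(8m_pL²) = 7.157×10^-15 J = 4.468×10^4 eV.
Need n² > 3.21×10^5/4.468×10^4 = 7.184, i.e. n > 2.680.
The smallest integer satisfying this is n = 3.

n = 3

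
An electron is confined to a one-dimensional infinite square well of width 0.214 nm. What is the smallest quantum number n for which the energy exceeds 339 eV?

E_1 = h²/(8m_eL²) = 1.316×10^-18 J = 8.215 eV.
Need n² > 339/8.215 = 41.27, i.e. n > 6.424.
The smallest integer satisfying this is n = 7.

n = 7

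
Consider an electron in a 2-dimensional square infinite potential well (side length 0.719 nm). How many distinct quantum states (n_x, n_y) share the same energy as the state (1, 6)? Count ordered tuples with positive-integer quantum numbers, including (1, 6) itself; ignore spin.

The level has n_x² + n_y² = 37. The ordered positive-integer solutions are (1, 6), (6, 1).
That gives 2 states.

degeneracy = 2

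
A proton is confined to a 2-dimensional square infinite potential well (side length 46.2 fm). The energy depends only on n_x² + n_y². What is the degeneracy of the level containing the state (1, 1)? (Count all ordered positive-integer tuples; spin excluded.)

The level has n_x² + n_y² = 2. The ordered positive-integer solutions are (1, 1).
That gives 1 state.

degeneracy = 1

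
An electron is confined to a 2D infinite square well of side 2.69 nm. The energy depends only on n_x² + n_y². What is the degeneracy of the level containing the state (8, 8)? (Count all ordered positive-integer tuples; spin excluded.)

degeneracy = 1

The level has n_x² + n_y² = 128. The ordered positive-integer solutions are (8, 8).
That gives 1 state.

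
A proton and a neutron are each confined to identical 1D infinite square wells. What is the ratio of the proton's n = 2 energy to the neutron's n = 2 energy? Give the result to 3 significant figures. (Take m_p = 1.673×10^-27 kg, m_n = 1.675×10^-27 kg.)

E_n ∝ 1/m at fixed n and L, so the ratio is m_n/m_p = 1.675×10^-27/1.673×10^-27 = 1.00.

1.00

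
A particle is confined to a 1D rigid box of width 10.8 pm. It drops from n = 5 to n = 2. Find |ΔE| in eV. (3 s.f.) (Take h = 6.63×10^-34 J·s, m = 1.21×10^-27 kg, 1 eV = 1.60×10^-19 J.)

|ΔE| = 51.1 eV

E_1 = h²/(8mL²) = 3.893×10^-19 J.
|ΔE| = |5² − 2²|·E_1 = 21·3.893×10^-19 J = 8.175×10^-18 J = 51.1 eV.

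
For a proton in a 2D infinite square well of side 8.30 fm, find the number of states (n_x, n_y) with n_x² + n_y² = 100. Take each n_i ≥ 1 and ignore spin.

The level has n_x² + n_y² = 100. The ordered positive-integer solutions are (6, 8), (8, 6).
That gives 2 states.

degeneracy = 2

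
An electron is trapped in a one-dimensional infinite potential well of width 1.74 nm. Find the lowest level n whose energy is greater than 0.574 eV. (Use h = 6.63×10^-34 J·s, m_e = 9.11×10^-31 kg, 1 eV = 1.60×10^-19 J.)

n = 3

E_1 = h²/(8m_eL²) = 1.992×10^-20 J = 0.1245 eV.
Need n² > 0.574/0.1245 = 4.610, i.e. n > 2.147.
The smallest integer satisfying this is n = 3.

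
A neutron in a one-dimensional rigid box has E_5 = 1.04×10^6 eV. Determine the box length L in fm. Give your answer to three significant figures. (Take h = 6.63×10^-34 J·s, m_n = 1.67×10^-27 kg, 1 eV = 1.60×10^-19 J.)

From E_n = n²h²/(8m_nL²), L = n·h/√(8m_nE_n).
E_5 = 1.04×10^6 eV = 1.664×10^-13 J, so L = 5·6.63×10^-34/√(8·1.67×10^-27·1.664×10^-13) = 7.03×10^-14 m = 70.3 fm.

L = 70.3 fm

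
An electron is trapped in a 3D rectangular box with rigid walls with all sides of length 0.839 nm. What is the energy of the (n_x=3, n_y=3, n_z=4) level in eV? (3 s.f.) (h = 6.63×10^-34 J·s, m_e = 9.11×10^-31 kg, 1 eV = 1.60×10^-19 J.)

For a 3D rectangular well E = (h²/8m_e)·Σ n_i²/L_i² = (6.63×10^-34)²/(8·9.11×10^-31) · [3²/(0.839 nm)² + 3²/(0.839 nm)² + 4²/(0.839 nm)²].
Evaluating gives E = 2.913×10^-18 J = 18.2 eV.

E = 18.2 eV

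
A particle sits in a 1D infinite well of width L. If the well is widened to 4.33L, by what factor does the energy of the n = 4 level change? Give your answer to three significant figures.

0.0533

E_n ∝ 1/L², so the energy scales by 1/4.33² = 0.0533.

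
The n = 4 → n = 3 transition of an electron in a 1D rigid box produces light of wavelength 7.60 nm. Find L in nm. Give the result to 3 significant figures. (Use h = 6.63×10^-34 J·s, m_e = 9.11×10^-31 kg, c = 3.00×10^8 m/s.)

The photon carries ΔE = hc/λ = 6.63×10^-34·3.00×10^8/7.60×10^-9 m = 2.617×10^-17 J.
Since ΔE = (4² − 3²)E_1, E_1 = 3.739×10^-18 J, and L = h/√(8m_eE_1) = 1.27×10^-10 m = 0.127 nm.

L = 0.127 nm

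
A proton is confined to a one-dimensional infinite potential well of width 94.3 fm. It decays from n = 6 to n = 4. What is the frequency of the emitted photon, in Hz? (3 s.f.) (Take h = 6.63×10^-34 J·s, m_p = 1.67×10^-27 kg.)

E_1 = h²/(8m_pL²) = 3.700×10^-15 J and ΔE = (6² − 4²)E_1 = 7.400×10^-14 J.
f = ΔE/h = 7.400×10^-14/6.63×10^-34 = 1.12×10^20 Hz.

f = 1.12×10^20 Hz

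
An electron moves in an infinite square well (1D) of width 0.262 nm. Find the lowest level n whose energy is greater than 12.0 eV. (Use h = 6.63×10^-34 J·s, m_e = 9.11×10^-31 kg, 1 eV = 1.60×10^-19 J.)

E_1 = h²/(8m_eL²) = 8.787×10^-19 J = 5.492 eV.
Need n² > 12.0/5.492 = 2.185, i.e. n > 1.478.
The smallest integer satisfying this is n = 2.

n = 2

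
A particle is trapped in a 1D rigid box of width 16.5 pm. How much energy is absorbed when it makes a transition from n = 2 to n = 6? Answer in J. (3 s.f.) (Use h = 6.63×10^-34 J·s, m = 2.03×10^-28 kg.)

E_1 = h²/(8mL²) = 9.942×10^-19 J.
|ΔE| = |2² − 6²|·E_1 = 32·9.942×10^-19 J = 3.18×10^-17 J.

|ΔE| = 3.18×10^-17 J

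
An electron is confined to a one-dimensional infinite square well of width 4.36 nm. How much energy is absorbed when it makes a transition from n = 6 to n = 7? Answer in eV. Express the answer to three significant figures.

|ΔE| = 0.257 eV

E_1 = h²/(8m_eL²) = 3.169×10^-21 J.
|ΔE| = |6² − 7²|·E_1 = 13·3.169×10^-21 J = 4.120×10^-20 J = 0.257 eV.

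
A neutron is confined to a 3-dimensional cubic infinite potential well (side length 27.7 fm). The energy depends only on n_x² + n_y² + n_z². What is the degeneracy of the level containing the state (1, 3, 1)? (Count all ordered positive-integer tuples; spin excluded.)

degeneracy = 3

The level has n_x² + n_y² + n_z² = 11. The ordered positive-integer solutions are (1, 1, 3), (1, 3, 1), (3, 1, 1).
That gives 3 states.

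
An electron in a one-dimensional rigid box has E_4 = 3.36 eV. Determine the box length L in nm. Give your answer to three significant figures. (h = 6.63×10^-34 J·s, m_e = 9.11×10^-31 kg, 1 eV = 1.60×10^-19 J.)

L = 1.34 nm

From E_n = n²h²/(8m_eL²), L = n·h/√(8m_eE_n).
E_4 = 3.36 eV = 5.376×10^-19 J, so L = 4·6.63×10^-34/√(8·9.11×10^-31·5.376×10^-19) = 1.34×10^-9 m = 1.34 nm.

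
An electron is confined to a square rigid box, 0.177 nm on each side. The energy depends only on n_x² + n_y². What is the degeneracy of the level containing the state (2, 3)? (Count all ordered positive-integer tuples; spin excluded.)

The level has n_x² + n_y² = 13. The ordered positive-integer solutions are (2, 3), (3, 2).
That gives 2 states.

degeneracy = 2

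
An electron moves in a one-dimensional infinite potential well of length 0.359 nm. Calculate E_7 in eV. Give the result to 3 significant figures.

E_7 = 143 eV

For an infinite well E_n = n²h²/(8m_eL²), so E_1 = h²/(8m_eL²) = (6.626×10^-34)²/(8·9.109×10^-31·(3.59×10^-10 m)²) = 4.675×10^-19 J.
Then E_7 = 7²·E_1 = 49·4.675×10^-19 J = 2.291×10^-17 J.
Converting, E_7 = 2.291×10^-17 J / (1.602×10^-19 J/eV) = 143 eV.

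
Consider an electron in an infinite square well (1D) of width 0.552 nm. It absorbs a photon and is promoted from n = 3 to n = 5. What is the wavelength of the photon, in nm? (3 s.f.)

E_1 = h²/(8m_eL²) = 1.977×10^-19 J, so ΔE = (5² − 3²)E_1 = 3.163×10^-18 J.
λ = hc/ΔE = (6.626×10^-34·2.998×10^8)/3.163×10^-18 = 6.28×10^-8 m = 62.8 nm.

λ = 62.8 nm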